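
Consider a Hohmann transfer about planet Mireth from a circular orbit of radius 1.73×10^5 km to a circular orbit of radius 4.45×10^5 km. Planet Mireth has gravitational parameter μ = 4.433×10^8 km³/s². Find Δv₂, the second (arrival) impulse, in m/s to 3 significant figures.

Δv₂ = 7950 m/s

Transfer-ellipse semi-major axis a_t = (r₁ + r₂)/2 = (1.730×10^5 + 4.450×10^5)/2 = 3.090×10^5 km.
On the circular orbit at r = 4.450×10^5 km, v_c = √(μ/r) = 31.562 km/s.
Vis-viva on the transfer ellipse at r = 4.450×10^5 km gives v_t = √[μ(2/r − 1/a_t)] = 23.616 km/s.
Δv₂ = |v_t − v_c| = |23.616 − 31.562| = 7.946 km/s.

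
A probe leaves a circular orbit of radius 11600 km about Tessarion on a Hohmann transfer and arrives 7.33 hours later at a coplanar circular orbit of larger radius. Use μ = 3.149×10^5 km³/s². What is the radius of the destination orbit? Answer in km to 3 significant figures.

Transfer time t = 7.33 hours = 26388 s, and t = π√(a_t³/μ).
So a_t = (μ t²/π²)^(1/3) = (3.149×10^5 × (26388)² / π²)^(1/3) = 28112 km.
Since a_t = (r₁ + r₂)/2, r₂ = 2a_t − r₁ = 2×28112 − 11600 = 44624 km.

r₂ = 44600 km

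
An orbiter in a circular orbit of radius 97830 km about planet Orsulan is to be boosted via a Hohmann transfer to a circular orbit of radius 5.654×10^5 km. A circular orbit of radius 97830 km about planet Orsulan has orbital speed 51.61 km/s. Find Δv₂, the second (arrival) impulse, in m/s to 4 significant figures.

Δv₂ = 9808 m/s

From the circular-orbit relation v² = μ/r at r = 97830 km: μ = v²r = (51.61)² × 97830 = 2.60579×10^8 km³/s².
Transfer-ellipse semi-major axis a_t = (r₁ + r₂)/2 = (97830 + 5.654×10^5)/2 = 3.31615×10^5 km.
On the circular orbit at r = 5.654×10^5 km, v_c = √(μ/r) = 21.468 km/s.
Vis-viva on the transfer ellipse at r = 5.654×10^5 km gives v_t = √[μ(2/r − 1/a_t)] = 11.660 km/s.
Δv₂ = |v_t − v_c| = |11.660 − 21.468| = 9.808 km/s.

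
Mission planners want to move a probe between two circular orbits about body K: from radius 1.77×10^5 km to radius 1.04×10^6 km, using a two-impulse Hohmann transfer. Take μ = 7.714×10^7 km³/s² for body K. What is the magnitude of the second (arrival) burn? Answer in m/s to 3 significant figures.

Transfer-ellipse semi-major axis a_t = (r₁ + r₂)/2 = (1.770×10^5 + 1.040×10^6)/2 = 6.085×10^5 km.
Circular speed at r = 1.040×10^6 km: v_c = √(μ/r) = 8.612 km/s.
Vis-viva on the transfer ellipse at r = 1.040×10^6 km gives v_t = √[μ(2/r − 1/a_t)] = 4.645 km/s.
Δv₂ = |v_t − v_c| = |4.645 − 8.612| = 3.967 km/s.

Δv₂ = 3970 m/s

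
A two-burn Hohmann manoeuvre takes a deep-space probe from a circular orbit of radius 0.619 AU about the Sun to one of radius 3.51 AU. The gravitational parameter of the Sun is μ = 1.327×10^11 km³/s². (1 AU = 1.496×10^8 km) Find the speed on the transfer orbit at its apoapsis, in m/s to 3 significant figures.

v = 8700 m/s

In km: r₁ = 0.619 × 1.496×10^8 = 9.26024×10^7 km; r₂ = 3.51 × 1.496×10^8 = 5.25096×10^8 km.
Transfer-ellipse semi-major axis a_t = (r₁ + r₂)/2 = (9.26024×10^7 + 5.25096×10^8)/2 = 3.088492×10^8 km.
The apoapsis of the transfer ellipse is at r = 5.25096×10^8 km.
Applying v² = μ(2/r − 1/a_t): v = 8.705 km/s.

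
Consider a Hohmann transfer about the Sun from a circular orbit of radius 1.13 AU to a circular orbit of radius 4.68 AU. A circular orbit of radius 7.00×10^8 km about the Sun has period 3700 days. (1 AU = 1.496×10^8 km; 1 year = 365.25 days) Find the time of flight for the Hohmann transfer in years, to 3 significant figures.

From Kepler's third law T² = 4π²r³/μ at r = 7.00×10^8 km, T = 3700 days = 3700 × 86400 s = 3.1968×10^8 s: μ = 4π²r³/T² = 1.32502×10^11 km³/s².
In km: r₁ = 1.13 × 1.496×10^8 = 1.69048×10^8 km; r₂ = 4.68 × 1.496×10^8 = 7.00128×10^8 km.
The Hohmann ellipse has a_t = (r₁ + r₂)/2 = 4.34588×10^8 km.
Transfer time t = π√(a_t³/μ) = π√((4.34588×10^8)³ / 1.32502×10^11) = 7.819×10^7 s.
Converting: 7.819×10^7 s ÷ 3.15576×10^7 s/year (365.25 × 86400) = 2.48 years.

t = 2.48 years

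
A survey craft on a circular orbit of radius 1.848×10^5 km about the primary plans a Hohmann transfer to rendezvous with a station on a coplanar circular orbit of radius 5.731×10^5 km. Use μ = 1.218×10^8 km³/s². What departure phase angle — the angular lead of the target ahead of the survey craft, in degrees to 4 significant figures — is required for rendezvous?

The Hohmann ellipse has a_t = (r₁ + r₂)/2 = 3.7895×10^5 km.
Transfer time t = π√(a_t³/μ) = 66400 s.
Target angular speed ω₂ = √(μ/r₂³) = 2.544×10^-5 rad/s.
Angle swept by the target during transfer: ω₂·t = 1.6892 rad = 96.78°.
The survey craft traverses 180° on the transfer ellipse, so the target must lead by 180° − 96.78° = 83.22°.

φ = 83.22°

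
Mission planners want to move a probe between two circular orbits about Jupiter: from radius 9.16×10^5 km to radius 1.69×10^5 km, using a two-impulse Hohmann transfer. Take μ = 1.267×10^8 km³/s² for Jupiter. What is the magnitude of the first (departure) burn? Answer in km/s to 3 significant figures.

Δv₁ = 5.20 km/s

Semi-major axis of the transfer orbit: a_t = (9.160×10^5 + 1.690×10^5)/2 = 5.425×10^5 km.
Circular speed at r = 9.160×10^5 km: v_c = √(μ/r) = 11.761 km/s.
Transfer-orbit speed at the same r (vis-viva, a = a_t): v_t = √[μ(2/r − 1/a_t)] = 6.5642 km/s.
Δv₁ = |v_t − v_c| = |6.5642 − 11.761| = 5.197 km/s.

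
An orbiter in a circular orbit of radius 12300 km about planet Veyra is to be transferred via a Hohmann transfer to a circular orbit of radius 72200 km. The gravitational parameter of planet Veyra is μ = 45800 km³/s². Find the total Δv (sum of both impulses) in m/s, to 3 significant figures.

The Hohmann ellipse has a_t = (r₁ + r₂)/2 = 42250 km.
Circular speed at r₁: v₁ = √(μ/r₁) = √(45800/12300) = 1.92966 km/s.
Transfer-orbit speed at r₁ (v² = μ(2/r − 1/a)): v_p = √[μ(2/r₁ − 1/a_t)] = 2.52252 km/s.
First burn Δv₁ = |v_p − v₁| = 0.5929 km/s.
At r₂, v₂ = √(μ/r₂) = 0.79646 km/s.
Transfer-orbit speed at r₂: v_a = √[μ(2/r₂ − 1/a_t)] = 0.42974 km/s.
Second burn Δv₂ = |v₂ − v_a| = 0.3667 km/s.
Total Δv = Δv₁ + Δv₂ = 0.9596 km/s.

Δv = 960 m/s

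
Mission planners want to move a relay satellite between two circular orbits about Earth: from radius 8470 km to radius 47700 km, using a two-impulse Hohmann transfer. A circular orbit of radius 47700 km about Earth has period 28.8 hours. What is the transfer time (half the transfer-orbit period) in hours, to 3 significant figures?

From Kepler's third law T² = 4π²r³/μ at r = 47700 km, T = 28.8 hours = 28.8 × 3600 s = 1.0368×10^5 s: μ = 4π²r³/T² = 3.98589×10^5 km³/s².
The Hohmann ellipse has a_t = (r₁ + r₂)/2 = 28085 km.
By Kepler's third law the transfer-orbit period is T = 2π√(a_t³/μ), so t = T/2 = 23420 s.
Converting: 23420 s ÷ 3600 s/hour = 6.51 hours.

t = 6.51 hours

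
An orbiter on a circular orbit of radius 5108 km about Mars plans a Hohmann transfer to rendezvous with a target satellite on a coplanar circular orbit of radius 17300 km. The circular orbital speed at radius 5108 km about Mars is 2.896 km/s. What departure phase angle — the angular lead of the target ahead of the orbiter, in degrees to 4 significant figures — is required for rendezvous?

φ = 86.19°

From the circular-orbit relation v² = μ/r at r = 5108 km: μ = v²r = (2.896)² × 5108 = 42839.9 km³/s².
Semi-major axis of the transfer orbit: a_t = (5108 + 17300)/2 = 11204 km.
Transfer time t = π√(a_t³/μ) = 18000 s.
The target's mean motion on its circular orbit is ω₂ = √(μ/r₂³) = 9.096×10^-5 rad/s.
Angle swept by the target during transfer: ω₂·t = 1.6373 rad = 93.81°.
The orbiter traverses 180° on the transfer ellipse, so the target must lead by 180° − 93.81° = 86.19°.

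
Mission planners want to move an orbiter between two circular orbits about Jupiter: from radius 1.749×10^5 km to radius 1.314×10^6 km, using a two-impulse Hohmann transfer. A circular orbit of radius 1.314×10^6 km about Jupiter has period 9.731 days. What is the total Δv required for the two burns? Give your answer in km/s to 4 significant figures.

Δv = 13.90 km/s

From Kepler's third law T² = 4π²r³/μ at r = 1.314×10^6 km, T = 9.731 days = 9.731 × 86400 s = 8.407584×10^5 s: μ = 4π²r³/T² = 1.26708×10^8 km³/s².
Semi-major axis of the transfer orbit: a_t = (1.749×10^5 + 1.314×10^6)/2 = 7.4445×10^5 km.
Circular speed at r₁: v₁ = √(μ/r₁) = √(1.26708×10^8/1.749×10^5) = 26.916 km/s.
On the transfer ellipse at r₁, vis-viva gives v_p = √[μ(2/r₁ − 1/a_t)] = 35.759 km/s.
First burn Δv₁ = |v_p − v₁| = 8.843 km/s.
Circular speed at r₂: v₂ = √(μ/r₂) = 9.820 km/s.
Transfer-orbit speed at r₂: v_a = √[μ(2/r₂ − 1/a_t)] = 4.760 km/s.
Second burn Δv₂ = |v₂ − v_a| = 5.060 km/s.
Total Δv = Δv₁ + Δv₂ = 13.90 km/s.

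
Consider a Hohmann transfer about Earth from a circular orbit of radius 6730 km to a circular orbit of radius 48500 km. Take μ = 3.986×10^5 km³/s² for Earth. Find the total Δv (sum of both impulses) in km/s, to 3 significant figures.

Δv = 3.95 km/s

The Hohmann ellipse has a_t = (r₁ + r₂)/2 = 27615 km.
Circular speed at r₁: v₁ = √(μ/r₁) = √(3.986×10^5/6730) = 7.6959 km/s.
On the transfer ellipse at r₁, v² = μ(2/r − 1/a) gives v_p = √[μ(2/r₁ − 1/a_t)] = 10.199 km/s.
First burn Δv₁ = |v_p − v₁| = 2.503 km/s.
Circular speed at r₂: v₂ = √(μ/r₂) = 2.867 km/s.
Transfer-orbit speed at r₂: v_a = √[μ(2/r₂ − 1/a_t)] = 1.415 km/s.
Second burn Δv₂ = |v₂ − v_a| = 1.452 km/s.
Total Δv = Δv₁ + Δv₂ = 3.955 km/s.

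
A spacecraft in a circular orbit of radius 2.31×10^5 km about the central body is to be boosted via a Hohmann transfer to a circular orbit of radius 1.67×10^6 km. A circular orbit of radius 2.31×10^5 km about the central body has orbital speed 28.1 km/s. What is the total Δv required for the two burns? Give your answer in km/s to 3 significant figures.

Δv = 14.4 km/s

From the circular-orbit relation v² = μ/r at r = 2.31×10^5 km: μ = v²r = (28.1)² × 2.31×10^5 = 1.82400×10^8 km³/s².
Transfer-ellipse semi-major axis a_t = (r₁ + r₂)/2 = (2.310×10^5 + 1.670×10^6)/2 = 9.505×10^5 km.
Circular speed at r₁: v₁ = √(μ/r₁) = √(1.82400×10^8/2.310×10^5) = 28.100 km/s.
On the transfer ellipse at r₁, v² = μ(2/r − 1/a) gives v_p = √[μ(2/r₁ − 1/a_t)] = 37.247 km/s.
First burn Δv₁ = |v_p − v₁| = 9.147 km/s.
At r₂, v₂ = √(μ/r₂) = 10.451 km/s.
Transfer-orbit speed at r₂: v_a = √[μ(2/r₂ − 1/a_t)] = 5.1521 km/s.
Second burn Δv₂ = |v₂ − v_a| = 5.299 km/s.
Total Δv = Δv₁ + Δv₂ = 14.45 km/s.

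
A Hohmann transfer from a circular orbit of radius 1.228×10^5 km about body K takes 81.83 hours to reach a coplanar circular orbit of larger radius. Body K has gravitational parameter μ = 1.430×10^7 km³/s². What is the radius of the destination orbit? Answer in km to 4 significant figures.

r₂ = 8.792×10^5 km

Transfer time t = 81.83 hours = 2.94588×10^5 s, and t = π√(a_t³/μ).
So a_t = (μ t²/π²)^(1/3) = (1.430×10^7 × (2.94588×10^5)² / π²)^(1/3) = 5.0098×10^5 km.
Since a_t = (r₁ + r₂)/2, r₂ = 2a_t − r₁ = 2×5.0098×10^5 − 1.228×10^5 = 8.7916×10^5 km.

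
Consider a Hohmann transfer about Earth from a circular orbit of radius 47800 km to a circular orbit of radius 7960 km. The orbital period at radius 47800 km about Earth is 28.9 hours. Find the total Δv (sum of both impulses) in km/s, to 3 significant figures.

From Kepler's third law T² = 4π²r³/μ at r = 47800 km, T = 28.9 hours = 28.9 × 3600 s = 1.0404×10^5 s: μ = 4π²r³/T² = 3.98330×10^5 km³/s².
Semi-major axis of the transfer orbit: a_t = (47800 + 7960)/2 = 27880 km.
Circular speed at r₁: v₁ = √(μ/r₁) = √(3.98330×10^5/47800) = 2.8867 km/s.
On the transfer ellipse at r₁, vis-viva gives v_a = √[μ(2/r₁ − 1/a_t)] = 1.5425 km/s.
First burn Δv₁ = |v_a − v₁| = 1.344 km/s.
At r₂, v₂ = √(μ/r₂) = 7.074 km/s.
Transfer-orbit speed at r₂: v_p = √[μ(2/r₂ − 1/a_t)] = 9.263 km/s.
Second burn Δv₂ = |v₂ − v_p| = 2.189 km/s.
Δv = Δv₁ + Δv₂ = 1.344 + 2.189 = 3.533 km/s.

Δv = 3.53 km/s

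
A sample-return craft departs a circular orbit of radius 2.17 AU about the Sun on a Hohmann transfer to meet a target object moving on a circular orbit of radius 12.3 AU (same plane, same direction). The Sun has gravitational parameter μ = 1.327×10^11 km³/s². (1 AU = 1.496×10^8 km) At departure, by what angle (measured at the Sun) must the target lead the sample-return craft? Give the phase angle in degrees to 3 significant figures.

φ = 98.8°

In km: r₁ = 2.17 × 1.496×10^8 = 3.24632×10^8 km; r₂ = 12.3 × 1.496×10^8 = 1.84008×10^9 km.
The Hohmann ellipse has a_t = (r₁ + r₂)/2 = 1.082356×10^9 km.
The half-period of the transfer ellipse is t = π√(a_t³/μ) = 3.07093×10^8 s.
The target's mean motion on its circular orbit is ω₂ = √(μ/r₂³) = 4.61509×10^-9 rad/s.
Angle swept by the target during transfer: ω₂·t = 1.41726 rad = 81.20°.
The sample-return craft traverses 180° on the transfer ellipse, so the target must lead by 180° − 81.20° = 98.8°.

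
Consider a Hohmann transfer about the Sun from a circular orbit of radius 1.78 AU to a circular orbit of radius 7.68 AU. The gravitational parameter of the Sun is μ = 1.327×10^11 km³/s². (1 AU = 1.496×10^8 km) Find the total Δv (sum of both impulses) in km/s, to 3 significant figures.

Δv = 10.3 km/s

In km: r₁ = 1.78 × 1.496×10^8 = 2.66288×10^8 km; r₂ = 7.68 × 1.496×10^8 = 1.148928×10^9 km.
Semi-major axis of the transfer orbit: a_t = (2.66288×10^8 + 1.148928×10^9)/2 = 7.07608×10^8 km.
Circular speed at r₁: v₁ = √(μ/r₁) = √(1.327×10^11/2.66288×10^8) = 22.323 km/s.
Transfer-orbit speed at r₁ (vis-viva): v_p = √[μ(2/r₁ − 1/a_t)] = 28.445 km/s.
First burn Δv₁ = |v_p − v₁| = 6.122 km/s.
At r₂, v₂ = √(μ/r₂) = 10.747 km/s.
Transfer-orbit speed at r₂: v_a = √[μ(2/r₂ − 1/a_t)] = 6.5928 km/s.
Second burn Δv₂ = |v₂ − v_a| = 4.154 km/s.
Total Δv = Δv₁ + Δv₂ = 10.28 km/s.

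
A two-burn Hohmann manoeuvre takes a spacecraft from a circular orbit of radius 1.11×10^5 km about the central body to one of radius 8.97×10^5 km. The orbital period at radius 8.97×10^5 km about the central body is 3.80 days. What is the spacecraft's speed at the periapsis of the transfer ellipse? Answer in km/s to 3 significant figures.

From Kepler's third law T² = 4π²r³/μ at r = 8.97×10^5 km, T = 3.80 days = 3.80 × 86400 s = 3.2832×10^5 s: μ = 4π²r³/T² = 2.64328×10^8 km³/s².
The Hohmann ellipse has a_t = (r₁ + r₂)/2 = 5.040×10^5 km.
At periapsis, r = 1.110×10^5 km.
From the vis-viva equation, v = √[μ(2/r − 1/a_t)] = 65.10 km/s.

v = 65.1 km/s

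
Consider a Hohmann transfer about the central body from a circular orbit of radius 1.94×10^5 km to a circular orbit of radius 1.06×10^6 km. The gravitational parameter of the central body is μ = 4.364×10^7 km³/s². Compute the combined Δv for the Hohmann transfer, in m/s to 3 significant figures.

Δv = 7350 m/s

The Hohmann ellipse has a_t = (r₁ + r₂)/2 = 6.270×10^5 km.
Circular speed at r₁: v₁ = √(μ/r₁) = √(4.364×10^7/1.940×10^5) = 14.998 km/s.
Transfer-orbit speed at r₁ (vis-viva equation): v_p = √[μ(2/r₁ − 1/a_t)] = 19.501 km/s.
First burn Δv₁ = |v_p − v₁| = 4.503 km/s.
At r₂, v₂ = √(μ/r₂) = 6.416 km/s.
Transfer-orbit speed at r₂: v_a = √[μ(2/r₂ − 1/a_t)] = 3.569 km/s.
Second burn Δv₂ = |v₂ − v_a| = 2.847 km/s.
Δv = Δv₁ + Δv₂ = 4.503 + 2.847 = 7.350 km/s.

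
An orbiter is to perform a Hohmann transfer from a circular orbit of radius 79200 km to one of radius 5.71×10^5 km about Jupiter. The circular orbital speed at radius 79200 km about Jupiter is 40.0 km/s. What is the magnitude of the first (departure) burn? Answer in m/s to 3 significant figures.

Δv₁ = 13000 m/s

From the circular-orbit relation v² = μ/r at r = 79200 km: μ = v²r = (40.0)² × 79200 = 1.26720×10^8 km³/s².
The Hohmann ellipse has a_t = (r₁ + r₂)/2 = 3.251×10^5 km.
Circular speed at r = 79200 km: v_c = √(μ/r) = 40.00 km/s.
Vis-viva on the transfer ellipse at r = 79200 km gives v_t = √[μ(2/r − 1/a_t)] = 53.01 km/s.
Δv₁ = |v_t − v_c| = |53.01 − 40.00| = 13.01 km/s.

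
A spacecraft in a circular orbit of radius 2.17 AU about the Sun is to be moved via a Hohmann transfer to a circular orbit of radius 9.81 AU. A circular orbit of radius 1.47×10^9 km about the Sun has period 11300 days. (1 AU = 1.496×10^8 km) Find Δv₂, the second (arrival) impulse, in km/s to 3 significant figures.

Δv₂ = 3.77 km/s

From Kepler's third law T² = 4π²r³/μ at r = 1.47×10^9 km, T = 11300 days = 11300 × 86400 s = 9.7632×10^8 s: μ = 4π²r³/T² = 1.31561×10^11 km³/s².
In km: r₁ = 2.17 × 1.496×10^8 = 3.24632×10^8 km; r₂ = 9.81 × 1.496×10^8 = 1.467576×10^9 km.
The Hohmann ellipse has a_t = (r₁ + r₂)/2 = 8.96104×10^8 km.
On the circular orbit at r = 1.467576×10^9 km, v_c = √(μ/r) = 9.468 km/s.
Transfer-orbit speed at the same r (vis-viva, a = a_t): v_t = √[μ(2/r − 1/a_t)] = 5.699 km/s.
Δv₂ = |v_t − v_c| = |5.699 − 9.468| = 3.769 km/s.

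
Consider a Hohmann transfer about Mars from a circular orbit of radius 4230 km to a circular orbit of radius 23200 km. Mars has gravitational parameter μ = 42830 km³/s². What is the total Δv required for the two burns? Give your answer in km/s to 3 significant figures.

Transfer-ellipse semi-major axis a_t = (r₁ + r₂)/2 = (4230 + 23200)/2 = 13715 km.
At r₁ the circular-orbit speed is v₁ = √(μ/r₁) = 3.18203 km/s.
On the transfer ellipse at r₁, vis-viva gives v_p = √[μ(2/r₁ − 1/a_t)] = 4.13857 km/s.
First burn Δv₁ = |v_p − v₁| = 0.9565 km/s.
Circular speed at r₂: v₂ = √(μ/r₂) = 1.3587 km/s.
Transfer-orbit speed at r₂: v_a = √[μ(2/r₂ − 1/a_t)] = 0.75457 km/s.
Second burn Δv₂ = |v₂ − v_a| = 0.6041 km/s.
Total Δv = Δv₁ + Δv₂ = 1.561 km/s.

Δv = 1.56 km/s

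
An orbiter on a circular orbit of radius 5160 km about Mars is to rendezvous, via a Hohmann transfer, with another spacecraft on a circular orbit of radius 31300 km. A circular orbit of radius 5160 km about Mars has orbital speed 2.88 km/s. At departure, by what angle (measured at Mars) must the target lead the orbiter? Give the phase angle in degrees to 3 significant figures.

From the circular-orbit relation v² = μ/r at r = 5160 km: μ = v²r = (2.88)² × 5160 = 42799.1 km³/s².
The Hohmann ellipse has a_t = (r₁ + r₂)/2 = 18230 km.
Transfer time t = π√(a_t³/μ) = 37378 s.
Target angular speed ω₂ = √(μ/r₂³) = 3.7359×10^-5 rad/s.
Angle swept by the target during transfer: ω₂·t = 1.3964 rad = 80.01°.
Arrival is 180° from departure on the ellipse, so φ = 180° − 80.01° = 100°.

φ = 100°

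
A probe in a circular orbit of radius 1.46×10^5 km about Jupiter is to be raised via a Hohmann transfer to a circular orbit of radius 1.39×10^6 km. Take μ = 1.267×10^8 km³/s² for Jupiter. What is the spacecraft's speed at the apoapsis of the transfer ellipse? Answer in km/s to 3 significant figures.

v = 4.16 km/s

The Hohmann ellipse has a_t = (r₁ + r₂)/2 = 7.680×10^5 km.
At apoapsis, r = 1.390×10^6 km.
Applying v² = μ(2/r − 1/a_t): v = 4.163 km/s.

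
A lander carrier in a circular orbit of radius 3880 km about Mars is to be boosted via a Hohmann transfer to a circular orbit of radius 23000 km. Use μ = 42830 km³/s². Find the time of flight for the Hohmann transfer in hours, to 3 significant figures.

t = 6.57 hours

Transfer-ellipse semi-major axis a_t = (r₁ + r₂)/2 = (3880 + 23000)/2 = 13440 km.
Half the transfer-orbit period gives t = π√(a_t³/μ) = 23650 s.
Converting: 23650 s ÷ 3600 s/hour = 6.57 hours.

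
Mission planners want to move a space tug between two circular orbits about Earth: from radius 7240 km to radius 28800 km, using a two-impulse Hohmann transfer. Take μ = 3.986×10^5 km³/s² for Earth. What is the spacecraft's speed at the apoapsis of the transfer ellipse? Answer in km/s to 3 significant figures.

v = 2.36 km/s

Transfer-ellipse semi-major axis a_t = (r₁ + r₂)/2 = (7240 + 28800)/2 = 18020 km.
At apoapsis, r = 28800 km.
Applying v² = μ(2/r − 1/a_t): v = 2.358 km/s.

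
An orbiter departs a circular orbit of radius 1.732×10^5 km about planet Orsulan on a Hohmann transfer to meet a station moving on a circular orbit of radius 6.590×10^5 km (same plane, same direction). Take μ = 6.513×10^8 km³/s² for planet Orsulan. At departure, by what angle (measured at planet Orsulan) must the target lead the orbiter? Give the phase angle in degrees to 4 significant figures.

The Hohmann ellipse has a_t = (r₁ + r₂)/2 = 4.161×10^5 km.
The half-period of the transfer ellipse is t = π√(a_t³/μ) = 33041 s.
The target's mean motion on its circular orbit is ω₂ = √(μ/r₂³) = 4.7705×10^-5 rad/s.
Angle swept by the target during transfer: ω₂·t = 1.5762 rad = 90.31°.
The orbiter traverses 180° on the transfer ellipse, so the target must lead by 180° − 90.31° = 89.69°.

φ = 89.69°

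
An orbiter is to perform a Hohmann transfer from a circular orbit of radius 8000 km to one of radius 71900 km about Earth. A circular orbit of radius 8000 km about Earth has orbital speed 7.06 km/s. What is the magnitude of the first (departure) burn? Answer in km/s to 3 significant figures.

Δv₁ = 2.41 km/s

From the circular-orbit relation v² = μ/r at r = 8000 km: μ = v²r = (7.06)² × 8000 = 3.98749×10^5 km³/s².
The Hohmann ellipse has a_t = (r₁ + r₂)/2 = 39950 km.
Circular speed at r = 8000 km: v_c = √(μ/r) = 7.060 km/s.
Vis-viva on the transfer ellipse at r = 8000 km gives v_t = √[μ(2/r − 1/a_t)] = 9.471 km/s.
Δv₁ = |v_t − v_c| = |9.471 − 7.060| = 2.411 km/s.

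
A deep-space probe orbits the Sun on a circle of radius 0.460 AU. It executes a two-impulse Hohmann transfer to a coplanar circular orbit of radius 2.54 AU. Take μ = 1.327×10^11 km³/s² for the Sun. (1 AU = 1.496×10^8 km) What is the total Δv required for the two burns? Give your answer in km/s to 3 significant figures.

Δv = 21.6 km/s

In km: r₁ = 0.460 × 1.496×10^8 = 6.8816×10^7 km; r₂ = 2.54 × 1.496×10^8 = 3.79984×10^8 km.
Transfer-ellipse semi-major axis a_t = (r₁ + r₂)/2 = (6.8816×10^7 + 3.79984×10^8)/2 = 2.244×10^8 km.
At r₁ the circular-orbit speed is v₁ = √(μ/r₁) = 43.91 km/s.
Transfer-orbit speed at r₁ (v² = μ(2/r − 1/a)): v_p = √[μ(2/r₁ − 1/a_t)] = 57.14 km/s.
First burn Δv₁ = |v_p − v₁| = 13.23 km/s.
At r₂, v₂ = √(μ/r₂) = 18.688 km/s.
Transfer-orbit speed at r₂: v_a = √[μ(2/r₂ − 1/a_t)] = 10.349 km/s.
Second burn Δv₂ = |v₂ − v_a| = 8.339 km/s.
Δv = Δv₁ + Δv₂ = 13.23 + 8.339 = 21.57 km/s.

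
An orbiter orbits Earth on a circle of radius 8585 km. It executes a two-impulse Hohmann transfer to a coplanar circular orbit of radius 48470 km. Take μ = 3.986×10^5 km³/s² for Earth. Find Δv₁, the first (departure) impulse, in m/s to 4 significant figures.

Transfer-ellipse semi-major axis a_t = (r₁ + r₂)/2 = (8585 + 48470)/2 = 28527.5 km.
On the circular orbit at r = 8585 km, v_c = √(μ/r) = 6.814 km/s.
Transfer-orbit speed at the same r (vis-viva, a = a_t): v_t = √[μ(2/r − 1/a_t)] = 8.882 km/s.
Δv₁ = |v_t − v_c| = |8.882 − 6.814| = 2.068 km/s.

Δv₁ = 2068 m/s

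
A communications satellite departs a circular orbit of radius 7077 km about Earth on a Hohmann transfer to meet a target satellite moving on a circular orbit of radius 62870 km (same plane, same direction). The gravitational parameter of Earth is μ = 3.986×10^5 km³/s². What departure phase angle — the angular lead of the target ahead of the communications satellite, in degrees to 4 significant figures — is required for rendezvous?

φ = 105.3°

Semi-major axis of the transfer orbit: a_t = (7077 + 62870)/2 = 34973.5 km.
Transfer time t = π√(a_t³/μ) = 32545 s.
The target's mean motion on its circular orbit is ω₂ = √(μ/r₂³) = 4.0050×10^-5 rad/s.
Angle swept by the target during transfer: ω₂·t = 1.3034 rad = 74.68°.
The communications satellite traverses 180° on the transfer ellipse, so the target must lead by 180° − 74.68° = 105.3°.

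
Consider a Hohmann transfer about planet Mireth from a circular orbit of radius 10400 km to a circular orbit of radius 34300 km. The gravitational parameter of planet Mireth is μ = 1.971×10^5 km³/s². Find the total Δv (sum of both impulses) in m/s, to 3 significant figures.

Transfer-ellipse semi-major axis a_t = (r₁ + r₂)/2 = (10400 + 34300)/2 = 22350 km.
At r₁ the circular-orbit speed is v₁ = √(μ/r₁) = 4.353 km/s.
On the transfer ellipse at r₁, vis-viva equation gives v_p = √[μ(2/r₁ − 1/a_t)] = 5.393 km/s.
First burn Δv₁ = |v_p − v₁| = 1.040 km/s.
At r₂, v₂ = √(μ/r₂) = 2.397156 km/s.
Transfer-orbit speed at r₂: v_a = √[μ(2/r₂ − 1/a_t)] = 1.635212 km/s.
Second burn Δv₂ = |v₂ − v_a| = 0.7619 km/s.
Δv = Δv₁ + Δv₂ = 1.040 + 0.7619 = 1.802 km/s.

Δv = 1800 m/s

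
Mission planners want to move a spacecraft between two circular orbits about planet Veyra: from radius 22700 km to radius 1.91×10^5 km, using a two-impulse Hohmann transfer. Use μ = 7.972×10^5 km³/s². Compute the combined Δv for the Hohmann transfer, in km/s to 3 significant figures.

Semi-major axis of the transfer orbit: a_t = (22700 + 1.910×10^5)/2 = 1.0685×10^5 km.
At r₁ the circular-orbit speed is v₁ = √(μ/r₁) = 5.926 km/s.
Transfer-orbit speed at r₁ (v² = μ(2/r − 1/a)): v_p = √[μ(2/r₁ − 1/a_t)] = 7.923 km/s.
First burn Δv₁ = |v_p − v₁| = 1.997 km/s.
At r₂, v₂ = √(μ/r₂) = 2.043 km/s.
Transfer-orbit speed at r₂: v_a = √[μ(2/r₂ − 1/a_t)] = 0.9417 km/s.
Second burn Δv₂ = |v₂ − v_a| = 1.101 km/s.
Total Δv = Δv₁ + Δv₂ = 3.098 km/s.

Δv = 3.10 km/s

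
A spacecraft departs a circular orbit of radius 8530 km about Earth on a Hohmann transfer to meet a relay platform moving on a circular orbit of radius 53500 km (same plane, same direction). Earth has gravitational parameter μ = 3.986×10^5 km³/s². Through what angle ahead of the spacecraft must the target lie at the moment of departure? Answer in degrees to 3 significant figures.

φ = 101°

The Hohmann ellipse has a_t = (r₁ + r₂)/2 = 31015 km.
The half-period of the transfer ellipse is t = π√(a_t³/μ) = 27180 s.
The target's mean motion on its circular orbit is ω₂ = √(μ/r₂³) = 5.102×10^-5 rad/s.
Angle swept by the target during transfer: ω₂·t = 1.3867 rad = 79.45°.
Arrival is 180° from departure on the ellipse, so φ = 180° − 79.45° = 101°.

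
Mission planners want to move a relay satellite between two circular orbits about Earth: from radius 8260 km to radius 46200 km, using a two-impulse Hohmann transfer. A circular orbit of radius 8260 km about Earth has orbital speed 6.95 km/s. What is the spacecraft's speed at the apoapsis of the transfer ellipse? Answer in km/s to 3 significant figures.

v = 1.62 km/s

From the circular-orbit relation v² = μ/r at r = 8260 km: μ = v²r = (6.95)² × 8260 = 3.98979×10^5 km³/s².
Semi-major axis of the transfer orbit: a_t = (8260 + 46200)/2 = 27230 km.
The apoapsis of the transfer ellipse is at r = 46200 km.
Vis-viva: v = √[μ(2/r − 1/a_t)] = √[3.98979×10^5 × (2/46200 − 1/27230)] = 1.619 km/s.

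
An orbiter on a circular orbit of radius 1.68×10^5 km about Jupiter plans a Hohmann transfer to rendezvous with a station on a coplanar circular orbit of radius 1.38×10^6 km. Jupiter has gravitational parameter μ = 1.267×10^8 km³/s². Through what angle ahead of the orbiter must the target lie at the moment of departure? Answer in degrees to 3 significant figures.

φ = 104°

Transfer-ellipse semi-major axis a_t = (r₁ + r₂)/2 = (1.680×10^5 + 1.380×10^6)/2 = 7.740×10^5 km.
Transfer time t = π√(a_t³/μ) = 1.9005×10^5 s.
The target's mean motion on its circular orbit is ω₂ = √(μ/r₂³) = 6.9434×10^-6 rad/s.
Angle swept by the target during transfer: ω₂·t = 1.3196 rad = 75.61°.
Arrival is 180° from departure on the ellipse, so φ = 180° − 75.61° = 104°.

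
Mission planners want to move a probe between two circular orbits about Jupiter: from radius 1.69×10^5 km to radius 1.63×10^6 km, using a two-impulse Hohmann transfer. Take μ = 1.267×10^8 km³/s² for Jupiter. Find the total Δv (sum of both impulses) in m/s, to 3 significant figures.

Semi-major axis of the transfer orbit: a_t = (1.690×10^5 + 1.630×10^6)/2 = 8.995×10^5 km.
At r₁ the circular-orbit speed is v₁ = √(μ/r₁) = 27.381 km/s.
On the transfer ellipse at r₁, vis-viva gives v_p = √[μ(2/r₁ − 1/a_t)] = 36.859 km/s.
First burn Δv₁ = |v_p − v₁| = 9.478 km/s.
Circular speed at r₂: v₂ = √(μ/r₂) = 8.8165 km/s.
Transfer-orbit speed at r₂: v_a = √[μ(2/r₂ − 1/a_t)] = 3.8215 km/s.
Second burn Δv₂ = |v₂ − v_a| = 4.995 km/s.
Δv = Δv₁ + Δv₂ = 9.478 + 4.995 = 14.47 km/s.

Δv = 14500 m/s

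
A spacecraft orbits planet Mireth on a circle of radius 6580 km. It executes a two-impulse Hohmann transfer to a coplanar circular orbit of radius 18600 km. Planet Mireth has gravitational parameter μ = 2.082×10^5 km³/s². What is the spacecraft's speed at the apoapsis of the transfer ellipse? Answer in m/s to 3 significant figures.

v = 2420 m/s

Transfer-ellipse semi-major axis a_t = (r₁ + r₂)/2 = (6580 + 18600)/2 = 12590 km.
At apoapsis, r = 18600 km.
From the vis-viva equation, v = √[μ(2/r − 1/a_t)] = 2.419 km/s.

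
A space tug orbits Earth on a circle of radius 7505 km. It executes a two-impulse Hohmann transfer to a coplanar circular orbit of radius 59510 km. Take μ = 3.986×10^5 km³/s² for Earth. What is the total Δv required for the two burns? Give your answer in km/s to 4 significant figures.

Semi-major axis of the transfer orbit: a_t = (7505 + 59510)/2 = 33507.5 km.
At r₁ the circular-orbit speed is v₁ = √(μ/r₁) = 7.28775 km/s.
On the transfer ellipse at r₁, v² = μ(2/r − 1/a) gives v_p = √[μ(2/r₁ − 1/a_t)] = 9.71219 km/s.
First burn Δv₁ = |v_p − v₁| = 2.4244 km/s.
Circular speed at r₂: v₂ = √(μ/r₂) = 2.58806 km/s.
Transfer-orbit speed at r₂: v_a = √[μ(2/r₂ − 1/a_t)] = 1.22484 km/s.
Second burn Δv₂ = |v₂ − v_a| = 1.3632 km/s.
Δv = Δv₁ + Δv₂ = 2.4244 + 1.3632 = 3.788 km/s.

Δv = 3.788 km/s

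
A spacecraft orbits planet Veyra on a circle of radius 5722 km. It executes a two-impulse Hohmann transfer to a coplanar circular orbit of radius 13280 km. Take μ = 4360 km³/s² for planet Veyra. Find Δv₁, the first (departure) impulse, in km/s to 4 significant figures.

Transfer-ellipse semi-major axis a_t = (r₁ + r₂)/2 = (5722 + 13280)/2 = 9501 km.
On the circular orbit at r = 5722 km, v_c = √(μ/r) = 0.8729 km/s.
Transfer-orbit speed at the same r (vis-viva, a = a_t): v_t = √[μ(2/r − 1/a_t)] = 1.032 km/s.
Δv₁ = |v_t − v_c| = |1.032 − 0.8729| = 0.1591 km/s.

Δv₁ = 0.1591 km/s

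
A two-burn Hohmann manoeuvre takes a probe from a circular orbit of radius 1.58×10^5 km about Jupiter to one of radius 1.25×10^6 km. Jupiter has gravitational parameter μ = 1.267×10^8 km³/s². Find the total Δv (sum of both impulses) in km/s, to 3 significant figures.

Δv = 14.7 km/s

Semi-major axis of the transfer orbit: a_t = (1.580×10^5 + 1.250×10^6)/2 = 7.040×10^5 km.
At r₁ the circular-orbit speed is v₁ = √(μ/r₁) = 28.318 km/s.
On the transfer ellipse at r₁, vis-viva equation gives v_p = √[μ(2/r₁ − 1/a_t)] = 37.734 km/s.
First burn Δv₁ = |v_p − v₁| = 9.416 km/s.
Circular speed at r₂: v₂ = √(μ/r₂) = 10.0678 km/s.
Transfer-orbit speed at r₂: v_a = √[μ(2/r₂ − 1/a_t)] = 4.76953 km/s.
Second burn Δv₂ = |v₂ − v_a| = 5.298 km/s.
Δv = Δv₁ + Δv₂ = 9.416 + 5.298 = 14.71 km/s.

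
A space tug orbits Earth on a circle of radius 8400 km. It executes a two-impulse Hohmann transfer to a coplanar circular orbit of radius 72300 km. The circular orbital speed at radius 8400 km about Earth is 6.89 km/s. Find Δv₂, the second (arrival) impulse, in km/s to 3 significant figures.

From the circular-orbit relation v² = μ/r at r = 8400 km: μ = v²r = (6.89)² × 8400 = 3.98766×10^5 km³/s².
Semi-major axis of the transfer orbit: a_t = (8400 + 72300)/2 = 40350 km.
On the circular orbit at r = 72300 km, v_c = √(μ/r) = 2.3485 km/s.
Vis-viva on the transfer ellipse at r = 72300 km gives v_t = √[μ(2/r − 1/a_t)] = 1.0715 km/s.
Δv₂ = |v_t − v_c| = |1.0715 − 2.3485| = 1.277 km/s.

Δv₂ = 1.28 km/s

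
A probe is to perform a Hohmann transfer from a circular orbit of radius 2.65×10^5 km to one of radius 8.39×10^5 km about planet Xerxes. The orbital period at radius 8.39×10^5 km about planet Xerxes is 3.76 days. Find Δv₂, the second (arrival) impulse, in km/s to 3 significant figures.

From Kepler's third law T² = 4π²r³/μ at r = 8.39×10^5 km, T = 3.76 days = 3.76 × 86400 s = 3.24864×10^5 s: μ = 4π²r³/T² = 2.20924×10^8 km³/s².
The Hohmann ellipse has a_t = (r₁ + r₂)/2 = 5.520×10^5 km.
Circular speed at r = 8.390×10^5 km: v_c = √(μ/r) = 16.227 km/s.
Vis-viva on the transfer ellipse at r = 8.390×10^5 km gives v_t = √[μ(2/r − 1/a_t)] = 11.243 km/s.
Δv₂ = |v_t − v_c| = |11.243 − 16.227| = 4.984 km/s.

Δv₂ = 4.98 km/s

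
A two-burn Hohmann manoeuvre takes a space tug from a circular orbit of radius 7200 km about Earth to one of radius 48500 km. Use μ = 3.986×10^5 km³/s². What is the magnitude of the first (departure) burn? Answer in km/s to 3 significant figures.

The Hohmann ellipse has a_t = (r₁ + r₂)/2 = 27850 km.
Circular speed at r = 7200 km: v_c = √(μ/r) = 7.441 km/s.
Vis-viva on the transfer ellipse at r = 7200 km gives v_t = √[μ(2/r − 1/a_t)] = 9.819 km/s.
Δv₁ = |v_t − v_c| = |9.819 − 7.441| = 2.378 km/s.

Δv₁ = 2.38 km/s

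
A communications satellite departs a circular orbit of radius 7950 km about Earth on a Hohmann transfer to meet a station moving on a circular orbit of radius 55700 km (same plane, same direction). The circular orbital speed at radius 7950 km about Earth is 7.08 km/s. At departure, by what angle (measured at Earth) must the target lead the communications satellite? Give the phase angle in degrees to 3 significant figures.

From the circular-orbit relation v² = μ/r at r = 7950 km: μ = v²r = (7.08)² × 7950 = 3.98505×10^5 km³/s².
Transfer-ellipse semi-major axis a_t = (r₁ + r₂)/2 = (7950 + 55700)/2 = 31825 km.
The half-period of the transfer ellipse is t = π√(a_t³/μ) = 28254 s.
Target angular speed ω₂ = √(μ/r₂³) = 4.8021×10^-5 rad/s.
Angle swept by the target during transfer: ω₂·t = 1.3568 rad = 77.74°.
The communications satellite traverses 180° on the transfer ellipse, so the target must lead by 180° − 77.74° = 102°.

φ = 102°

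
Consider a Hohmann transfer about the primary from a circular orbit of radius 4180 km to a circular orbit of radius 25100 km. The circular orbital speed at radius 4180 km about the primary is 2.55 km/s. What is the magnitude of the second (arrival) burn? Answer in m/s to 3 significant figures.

From the circular-orbit relation v² = μ/r at r = 4180 km: μ = v²r = (2.55)² × 4180 = 27180.4 km³/s².
Transfer-ellipse semi-major axis a_t = (r₁ + r₂)/2 = (4180 + 25100)/2 = 14640 km.
Circular speed at r = 25100 km: v_c = √(μ/r) = 1.0406 km/s.
Transfer-orbit speed at the same r (vis-viva, a = a_t): v_t = √[μ(2/r − 1/a_t)] = 0.55604 km/s.
Δv₂ = |v_t − v_c| = |0.55604 − 1.0406| = 0.4846 km/s.

Δv₂ = 485 m/s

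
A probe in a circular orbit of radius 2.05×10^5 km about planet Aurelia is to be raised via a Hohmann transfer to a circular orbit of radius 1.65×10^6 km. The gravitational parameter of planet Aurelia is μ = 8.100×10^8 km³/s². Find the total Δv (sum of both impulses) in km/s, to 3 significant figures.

Semi-major axis of the transfer orbit: a_t = (2.050×10^5 + 1.650×10^6)/2 = 9.275×10^5 km.
Circular speed at r₁: v₁ = √(μ/r₁) = √(8.100×10^8/2.050×10^5) = 62.86 km/s.
On the transfer ellipse at r₁, vis-viva equation gives v_p = √[μ(2/r₁ − 1/a_t)] = 83.84 km/s.
First burn Δv₁ = |v_p − v₁| = 20.98 km/s.
Circular speed at r₂: v₂ = √(μ/r₂) = 22.16 km/s.
Transfer-orbit speed at r₂: v_a = √[μ(2/r₂ − 1/a_t)] = 10.42 km/s.
Second burn Δv₂ = |v₂ − v_a| = 11.74 km/s.
Total Δv = Δv₁ + Δv₂ = 32.72 km/s.

Δv = 32.7 km/s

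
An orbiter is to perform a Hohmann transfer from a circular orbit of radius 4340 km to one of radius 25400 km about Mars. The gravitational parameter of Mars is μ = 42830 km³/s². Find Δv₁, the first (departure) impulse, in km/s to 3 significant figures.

Semi-major axis of the transfer orbit: a_t = (4340 + 25400)/2 = 14870 km.
On the circular orbit at r = 4340 km, v_c = √(μ/r) = 3.1414 km/s.
Vis-viva on the transfer ellipse at r = 4340 km gives v_t = √[μ(2/r − 1/a_t)] = 4.1057 km/s.
Δv₁ = |v_t − v_c| = |4.1057 − 3.1414| = 0.9643 km/s.

Δv₁ = 0.964 km/s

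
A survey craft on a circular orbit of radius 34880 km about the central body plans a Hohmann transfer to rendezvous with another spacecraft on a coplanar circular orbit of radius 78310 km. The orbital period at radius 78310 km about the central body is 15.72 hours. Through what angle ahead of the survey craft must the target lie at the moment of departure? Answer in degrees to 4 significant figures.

From Kepler's third law T² = 4π²r³/μ at r = 78310 km, T = 15.72 hours = 15.72 × 3600 s = 56592 s: μ = 4π²r³/T² = 5.91972×10^6 km³/s².
Semi-major axis of the transfer orbit: a_t = (34880 + 78310)/2 = 56595 km.
Transfer time t = π√(a_t³/μ) = 17384.7 s.
Target angular speed ω₂ = √(μ/r₂³) = 1.11026×10^-4 rad/s.
Angle swept by the target during transfer: ω₂·t = 1.9302 rad = 110.59°.
The survey craft traverses 180° on the transfer ellipse, so the target must lead by 180° − 110.59° = 69.41°.

φ = 69.41°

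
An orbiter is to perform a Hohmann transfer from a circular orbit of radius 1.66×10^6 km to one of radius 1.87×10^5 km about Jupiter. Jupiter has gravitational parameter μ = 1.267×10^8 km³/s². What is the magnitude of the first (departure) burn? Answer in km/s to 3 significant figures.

The Hohmann ellipse has a_t = (r₁ + r₂)/2 = 9.235×10^5 km.
Circular speed at r = 1.660×10^6 km: v_c = √(μ/r) = 8.736 km/s.
Vis-viva on the transfer ellipse at r = 1.660×10^6 km gives v_t = √[μ(2/r − 1/a_t)] = 3.931 km/s.
Δv₁ = |v_t − v_c| = |3.931 − 8.736| = 4.805 km/s.

Δv₁ = 4.81 km/s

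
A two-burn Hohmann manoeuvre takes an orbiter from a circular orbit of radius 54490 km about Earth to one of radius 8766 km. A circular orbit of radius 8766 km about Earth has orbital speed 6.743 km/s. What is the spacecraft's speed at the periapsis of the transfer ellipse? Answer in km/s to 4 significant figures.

From the circular-orbit relation v² = μ/r at r = 8766 km: μ = v²r = (6.743)² × 8766 = 3.98573×10^5 km³/s².
Transfer-ellipse semi-major axis a_t = (r₁ + r₂)/2 = (54490 + 8766)/2 = 31628 km.
The periapsis of the transfer ellipse is at r = 8766 km.
Vis-viva: v = √[μ(2/r − 1/a_t)] = √[3.98573×10^5 × (2/8766 − 1/31628)] = 8.851 km/s.

v = 8.851 km/s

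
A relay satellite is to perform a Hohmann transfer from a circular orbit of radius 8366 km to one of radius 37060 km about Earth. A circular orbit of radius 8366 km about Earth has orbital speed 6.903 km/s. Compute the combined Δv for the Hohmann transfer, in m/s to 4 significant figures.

Δv = 3204 m/s

From the circular-orbit relation v² = μ/r at r = 8366 km: μ = v²r = (6.903)² × 8366 = 3.98652×10^5 km³/s².
Transfer-ellipse semi-major axis a_t = (r₁ + r₂)/2 = (8366 + 37060)/2 = 22713 km.
Circular speed at r₁: v₁ = √(μ/r₁) = √(3.98652×10^5/8366) = 6.903 km/s.
On the transfer ellipse at r₁, vis-viva equation gives v_p = √[μ(2/r₁ − 1/a_t)] = 8.818 km/s.
First burn Δv₁ = |v_p − v₁| = 1.915 km/s.
At r₂, v₂ = √(μ/r₂) = 3.280 km/s.
Transfer-orbit speed at r₂: v_a = √[μ(2/r₂ − 1/a_t)] = 1.991 km/s.
Second burn Δv₂ = |v₂ − v_a| = 1.289 km/s.
Δv = Δv₁ + Δv₂ = 1.915 + 1.289 = 3.204 km/s.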